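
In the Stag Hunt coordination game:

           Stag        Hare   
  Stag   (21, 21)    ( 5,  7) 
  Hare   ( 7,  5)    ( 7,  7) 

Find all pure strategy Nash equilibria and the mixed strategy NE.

Pure NE: (Stag, Stag) and (Hare, Hare); Mixed NE: p = 0.125, q = 0.125

Work:
Check pure NE:
(Stag, Stag): (21, 21) - no unilateral deviation beneficial
(Hare, Hare): (7, 7) - no unilateral deviation beneficial
Mixed NE: P1 plays Stag with p = 0.125, P2 plays Stag with q = 0.125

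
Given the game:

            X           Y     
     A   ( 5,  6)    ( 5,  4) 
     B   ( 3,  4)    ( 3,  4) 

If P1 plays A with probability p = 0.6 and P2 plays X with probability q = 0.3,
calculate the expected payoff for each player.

E[P1] = 4.2, E[P2] = 4.36

Work:
E[P1] = p·q·π₁(A,X) + p·(1-q)·π₁(A,Y) + (1-p)·q·π₁(B,X) + (1-p)·(1-q)·π₁(B,Y)
= 0.6·0.3·5 + 0.6·0.7·5 + 0.4·0.3·3 + 0.4·0.7·3
= 4.2

E[P2] = 4.36 (similar calculation)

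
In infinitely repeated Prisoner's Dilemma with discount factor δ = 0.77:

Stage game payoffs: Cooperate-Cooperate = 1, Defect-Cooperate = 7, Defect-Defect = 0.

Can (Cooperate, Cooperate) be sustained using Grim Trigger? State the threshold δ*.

δ* = 0.8571; since δ = 0.77 < 0.8571, cooperation cannot be sustained

Work:
For Grim Trigger:
Cooperate forever: 1/(1-δ)
Defect then punished: 7 + 0·δ/(1-δ)
Need: 1/(1-δ) ≥ 7 + 0·δ/(1-δ)
Solving: δ ≥ (T-R)/(T-P) = (7-1)/(7-0) = 0.8571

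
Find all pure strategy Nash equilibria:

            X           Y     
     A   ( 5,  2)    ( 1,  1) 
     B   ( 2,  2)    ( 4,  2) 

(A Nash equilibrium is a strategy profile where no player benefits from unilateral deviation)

Nash equilibrium: (A, X), (B, Y)

Work:
Best responses:
  P1 vs X: payoffs [5, 2] → best response A (payoff 5)
  P1 vs Y: payoffs [1, 4] → best response B (payoff 4)
  P2 vs A: payoffs [2, 1] → best response X (payoff 2)
  P2 vs B: payoffs [2, 2] → best response X/Y (payoff 2)
Mutual best responses: (A,X), (B,Y) → Nash equilibria.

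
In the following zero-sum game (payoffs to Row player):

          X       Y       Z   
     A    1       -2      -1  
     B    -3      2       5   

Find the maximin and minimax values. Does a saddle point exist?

Maximin = -2, Minimax = 1, Saddle: False

Work:
Row minimums: [-2, -3] → maximin = -2
Column maximums: [1, 2, 5] → minimax = 1
No saddle point (maximin ≠ minimax). Mixed strategy needed.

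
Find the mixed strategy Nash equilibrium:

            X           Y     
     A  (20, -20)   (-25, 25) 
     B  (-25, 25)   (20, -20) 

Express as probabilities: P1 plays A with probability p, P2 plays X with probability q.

p = 0.5, q = 0.5

Work:
Find probabilities that make opponent indifferent:
P2 chooses q to make P1 indifferent between A and B
P1 chooses p to make P2 indifferent between X and Y
Mixed NE: P1 plays (A: 0.5, B: 0.5), P2 plays (X: 0.5, Y: 0.5)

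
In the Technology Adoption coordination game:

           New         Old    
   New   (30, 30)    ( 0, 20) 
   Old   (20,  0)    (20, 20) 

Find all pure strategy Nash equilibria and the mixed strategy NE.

Pure NE: (New, New) and (Old, Old); Mixed NE: p = 0.6667, q = 0.6667

Work:
Check pure NE:
(New, New): (30, 30) - no unilateral deviation beneficial
(Old, Old): (20, 20) - no unilateral deviation beneficial
Mixed NE: P1 plays New with p = 0.6667, P2 plays New with q = 0.6667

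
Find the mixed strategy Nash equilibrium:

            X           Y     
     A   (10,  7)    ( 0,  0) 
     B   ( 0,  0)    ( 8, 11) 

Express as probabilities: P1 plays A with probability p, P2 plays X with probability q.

p = 0.6111, q = 0.4444

Work:
Find probabilities that make opponent indifferent:
P2 chooses q to make P1 indifferent between A and B
P1 chooses p to make P2 indifferent between X and Y
Mixed NE: P1 plays (A: 0.6111, B: 0.3889), P2 plays (X: 0.4444, Y: 0.5556)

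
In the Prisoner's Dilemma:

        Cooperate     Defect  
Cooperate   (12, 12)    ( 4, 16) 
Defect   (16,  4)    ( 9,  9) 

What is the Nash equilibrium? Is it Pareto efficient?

(Defect, Defect) is NE; not Pareto efficient

Work:
Defect dominates Cooperate for both players:
If P2 cooperates: Defect (16) > Cooperate (12)
If P2 defects: Defect (9) > Cooperate (4)
NE: (Defect, Defect) with payoff (9, 9)
But (Cooperate, Cooperate) = (12, 12) Pareto dominates (9, 9)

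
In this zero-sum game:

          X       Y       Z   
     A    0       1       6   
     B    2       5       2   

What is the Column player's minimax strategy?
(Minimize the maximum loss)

Column should play X, value = 2

Work:
Column player minimizes Row's maximum payoff:
Column X: max payoff to Row = 2
Column Y: max payoff to Row = 5
Column Z: max payoff to Row = 6
Minimum is 2, achieved by column X.
Minimax strategy: X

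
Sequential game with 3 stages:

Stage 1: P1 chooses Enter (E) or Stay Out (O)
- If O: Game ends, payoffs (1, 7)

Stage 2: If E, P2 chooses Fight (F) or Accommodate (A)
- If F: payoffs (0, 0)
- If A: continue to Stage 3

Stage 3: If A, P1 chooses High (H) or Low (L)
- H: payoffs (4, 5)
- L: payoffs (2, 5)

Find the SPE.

SPE: (E, A, H); Outcome (4, 5)

Work:
Stage 3: P1 chooses H (4 vs 2)
Stage 2: P2: F->0, A->5 (anticipating H). Choose A
Stage 1: P1: O->1, E->4 (anticipating A, H). Choose E
SPE path: E -> A -> H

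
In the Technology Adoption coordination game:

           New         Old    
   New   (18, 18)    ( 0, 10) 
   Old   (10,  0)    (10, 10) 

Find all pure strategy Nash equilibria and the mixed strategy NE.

Pure NE: (New, New) and (Old, Old); Mixed NE: p = 0.5556, q = 0.5556

Work:
Check pure NE:
(New, New): (18, 18) - no unilateral deviation beneficial
(Old, Old): (10, 10) - no unilateral deviation beneficial
Mixed NE: P1 plays New with p = 0.5556, P2 plays New with q = 0.5556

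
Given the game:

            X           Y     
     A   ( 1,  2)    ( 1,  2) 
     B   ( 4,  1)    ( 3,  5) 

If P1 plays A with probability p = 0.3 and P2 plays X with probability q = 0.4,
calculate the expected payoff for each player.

E[P1] = 2.68, E[P2] = 2.98

Work:
E[P1] = p·q·π₁(A,X) + p·(1-q)·π₁(A,Y) + (1-p)·q·π₁(B,X) + (1-p)·(1-q)·π₁(B,Y)
= 0.3·0.4·1 + 0.3·0.6·1 + 0.7·0.4·4 + 0.7·0.6·3
= 2.68

E[P2] = 2.98 (similar calculation)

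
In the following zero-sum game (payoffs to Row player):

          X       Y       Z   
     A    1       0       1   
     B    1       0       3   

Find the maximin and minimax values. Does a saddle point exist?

Maximin = 0, Minimax = 0, Saddle: True

Work:
Row minimums: [0, 0] → maximin = 0
Column maximums: [1, 0, 3] → minimax = 0
Saddle point exists! Game value = 0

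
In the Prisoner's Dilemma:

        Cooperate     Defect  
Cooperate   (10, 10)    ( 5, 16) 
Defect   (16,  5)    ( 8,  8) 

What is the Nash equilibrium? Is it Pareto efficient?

(Defect, Defect) is NE; not Pareto efficient

Work:
Defect dominates Cooperate for both players:
If P2 cooperates: Defect (16) > Cooperate (10)
If P2 defects: Defect (8) > Cooperate (5)
NE: (Defect, Defect) with payoff (8, 8)
But (Cooperate, Cooperate) = (10, 10) Pareto dominates (8, 8)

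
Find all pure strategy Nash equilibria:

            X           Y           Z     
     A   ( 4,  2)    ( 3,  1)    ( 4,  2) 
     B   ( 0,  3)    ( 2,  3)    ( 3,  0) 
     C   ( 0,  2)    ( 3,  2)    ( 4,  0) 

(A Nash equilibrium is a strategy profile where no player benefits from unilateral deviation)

Nash equilibrium: (A, X), (A, Z), (C, Y)

Work:
Best responses:
  P1 vs X: payoffs [4, 0, 0] → best response A (payoff 4)
  P1 vs Y: payoffs [3, 2, 3] → best response A/C (payoff 3)
  P1 vs Z: payoffs [4, 3, 4] → best response A/C (payoff 4)
  P2 vs A: payoffs [2, 1, 2] → best response X/Z (payoff 2)
  P2 vs B: payoffs [3, 3, 0] → best response X/Y (payoff 3)
  P2 vs C: payoffs [2, 2, 0] → best response X/Y (payoff 2)
Mutual best responses: (A,X), (A,Z), (C,Y) → Nash equilibria.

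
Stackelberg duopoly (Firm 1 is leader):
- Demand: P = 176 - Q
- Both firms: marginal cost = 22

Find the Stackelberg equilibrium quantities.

q₁* (leader) = 77.0, q₂* (follower) = 38.5

Work:
Follower's reaction: q₂ = (a - c - q₁)/2
Leader substitutes: π₁ = q₁·(a - q₁ - (a-c-q₁)/2 - c)
FOC: q₁* = (176 - 22)/2 = 77.00
Then: q₂* = (176 - 22 - 77.0)/2 = 38.50
Leader has first-mover advantage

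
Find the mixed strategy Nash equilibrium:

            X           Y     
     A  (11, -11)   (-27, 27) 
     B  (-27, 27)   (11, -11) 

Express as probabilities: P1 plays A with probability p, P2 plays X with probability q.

p = 0.5, q = 0.5

Work:
Find probabilities that make opponent indifferent:
P2 chooses q to make P1 indifferent between A and B
P1 chooses p to make P2 indifferent between X and Y
Mixed NE: P1 plays (A: 0.5, B: 0.5), P2 plays (X: 0.5, Y: 0.5)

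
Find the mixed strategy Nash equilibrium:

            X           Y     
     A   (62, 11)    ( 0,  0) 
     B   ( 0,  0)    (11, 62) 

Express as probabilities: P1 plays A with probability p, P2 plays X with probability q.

p = 0.8493, q = 0.1507

Work:
Find probabilities that make opponent indifferent:
P2 chooses q to make P1 indifferent between A and B
P1 chooses p to make P2 indifferent between X and Y
Mixed NE: P1 plays (A: 0.8493, B: 0.1507), P2 plays (X: 0.1507, Y: 0.8493)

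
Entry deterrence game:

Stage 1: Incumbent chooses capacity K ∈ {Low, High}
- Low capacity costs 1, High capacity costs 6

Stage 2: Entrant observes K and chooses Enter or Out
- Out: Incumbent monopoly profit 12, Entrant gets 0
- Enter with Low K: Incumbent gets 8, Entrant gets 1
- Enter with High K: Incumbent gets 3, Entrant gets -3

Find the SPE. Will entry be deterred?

SPE: (Low, Enter|Low, Out|High); Entry not deterred. Incumbent net profit = 7, Entrant gets 1

Work:
After Low K: Entrant enters (1 > 0)
After High K: Entrant stays out (-3 < 0)
Incumbent: Low → 8−1=7, High → 12−6=6
Incumbent chooses Low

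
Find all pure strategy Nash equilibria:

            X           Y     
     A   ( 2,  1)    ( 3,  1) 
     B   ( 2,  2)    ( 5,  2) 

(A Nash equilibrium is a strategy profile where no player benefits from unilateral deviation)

Nash equilibrium: (A, X), (B, X), (B, Y)

Work:
Best responses:
  P1 vs X: payoffs [2, 2] → best response A/B (payoff 2)
  P1 vs Y: payoffs [3, 5] → best response B (payoff 5)
  P2 vs A: payoffs [1, 1] → best response X/Y (payoff 1)
  P2 vs B: payoffs [2, 2] → best response X/Y (payoff 2)
Mutual best responses: (A,X), (B,X), (B,Y) → Nash equilibria.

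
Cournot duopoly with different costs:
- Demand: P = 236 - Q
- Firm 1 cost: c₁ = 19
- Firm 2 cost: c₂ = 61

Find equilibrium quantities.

q₁* = 86.33, q₂* = 44.33

Work:
Reaction: q₁ = (236 - 19 - q₂)/2
Reaction: q₂ = (236 - 61 - q₁)/2
Solve simultaneously:
q₁* = (236 - 2×19 + 61)/3 = 86.33
q₂* = (236 - 2×61 + 19)/3 = 44.33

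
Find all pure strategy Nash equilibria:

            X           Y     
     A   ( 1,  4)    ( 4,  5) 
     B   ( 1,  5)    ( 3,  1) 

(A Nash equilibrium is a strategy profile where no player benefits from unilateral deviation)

Nash equilibrium: (A, Y), (B, X)

Work:
Best responses:
  P1 vs X: payoffs [1, 1] → best response A/B (payoff 1)
  P1 vs Y: payoffs [4, 3] → best response A (payoff 4)
  P2 vs A: payoffs [4, 5] → best response Y (payoff 5)
  P2 vs B: payoffs [5, 1] → best response X (payoff 5)
Mutual best responses: (A,Y), (B,X) → Nash equilibria.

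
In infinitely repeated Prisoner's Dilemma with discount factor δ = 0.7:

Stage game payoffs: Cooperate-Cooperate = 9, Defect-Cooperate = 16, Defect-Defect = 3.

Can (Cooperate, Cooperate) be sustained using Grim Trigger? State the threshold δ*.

δ* = 0.5385; since δ = 0.7 ≥ 0.5385, cooperation can be sustained

Work:
For Grim Trigger:
Cooperate forever: 9/(1-δ)
Defect then punished: 16 + 3·δ/(1-δ)
Need: 9/(1-δ) ≥ 16 + 3·δ/(1-δ)
Solving: δ ≥ (T-R)/(T-P) = (16-9)/(16-3) = 0.5385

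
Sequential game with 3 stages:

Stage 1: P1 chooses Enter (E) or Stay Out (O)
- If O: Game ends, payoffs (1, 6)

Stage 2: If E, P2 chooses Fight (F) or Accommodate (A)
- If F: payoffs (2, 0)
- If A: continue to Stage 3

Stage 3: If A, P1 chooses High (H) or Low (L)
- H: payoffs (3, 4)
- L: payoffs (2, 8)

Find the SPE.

SPE: (E, A, H); Outcome (3, 4)

Work:
Stage 3: P1 chooses H (3 vs 2)
Stage 2: P2: F->0, A->4 (anticipating H). Choose A
Stage 1: P1: O->1, E->3 (anticipating A, H). Choose E
SPE path: E -> A -> H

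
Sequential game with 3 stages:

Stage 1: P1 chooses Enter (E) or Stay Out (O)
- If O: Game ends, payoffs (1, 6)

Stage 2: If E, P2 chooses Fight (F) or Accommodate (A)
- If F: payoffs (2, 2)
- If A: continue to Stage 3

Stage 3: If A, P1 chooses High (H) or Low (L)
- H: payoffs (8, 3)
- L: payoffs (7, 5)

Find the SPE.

SPE: (E, A, H); Outcome (8, 3)

Work:
Stage 3: P1 chooses H (8 vs 7)
Stage 2: P2: F->2, A->3 (anticipating H). Choose A
Stage 1: P1: O->1, E->8 (anticipating A, H). Choose E
SPE path: E -> A -> H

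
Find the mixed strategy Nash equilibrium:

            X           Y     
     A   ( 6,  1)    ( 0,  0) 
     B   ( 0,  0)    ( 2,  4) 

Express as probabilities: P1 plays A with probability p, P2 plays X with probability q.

p = 0.8, q = 0.25

Work:
Find probabilities that make opponent indifferent:
P2 chooses q to make P1 indifferent between A and B
P1 chooses p to make P2 indifferent between X and Y
Mixed NE: P1 plays (A: 0.8, B: 0.2), P2 plays (X: 0.25, Y: 0.75)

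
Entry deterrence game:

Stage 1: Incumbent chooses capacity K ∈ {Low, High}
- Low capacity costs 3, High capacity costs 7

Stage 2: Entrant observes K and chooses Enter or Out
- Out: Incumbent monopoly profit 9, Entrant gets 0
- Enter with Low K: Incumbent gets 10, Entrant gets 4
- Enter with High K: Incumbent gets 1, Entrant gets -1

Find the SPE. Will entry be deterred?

SPE: (Low, Enter|Low, Out|High); Entry not deterred. Incumbent net profit = 7, Entrant gets 4

Work:
After Low K: Entrant enters (4 > 0)
After High K: Entrant stays out (-1 < 0)
Incumbent: Low → 10−3=7, High → 9−7=2
Incumbent chooses Low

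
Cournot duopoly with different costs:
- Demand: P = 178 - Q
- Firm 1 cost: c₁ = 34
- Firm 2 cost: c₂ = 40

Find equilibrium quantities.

q₁* = 50.0, q₂* = 44.0

Work:
Reaction: q₁ = (178 - 34 - q₂)/2
Reaction: q₂ = (178 - 40 - q₁)/2
Solve simultaneously:
q₁* = (178 - 2×34 + 40)/3 = 50.0
q₂* = (178 - 2×40 + 34)/3 = 44.0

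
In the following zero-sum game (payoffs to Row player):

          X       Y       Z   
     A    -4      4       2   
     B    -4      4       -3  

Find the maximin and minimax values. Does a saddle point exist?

Maximin = -4, Minimax = -4, Saddle: True

Work:
Row minimums: [-4, -4] → maximin = -4
Column maximums: [-4, 4, 2] → minimax = -4
Saddle point exists! Game value = -4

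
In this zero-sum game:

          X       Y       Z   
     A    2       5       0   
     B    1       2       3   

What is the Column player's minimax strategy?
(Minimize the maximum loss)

Column should play X, value = 2

Work:
Column player minimizes Row's maximum payoff:
Column X: max payoff to Row = 2
Column Y: max payoff to Row = 5
Column Z: max payoff to Row = 3
Minimum is 2, achieved by column X.
Minimax strategy: X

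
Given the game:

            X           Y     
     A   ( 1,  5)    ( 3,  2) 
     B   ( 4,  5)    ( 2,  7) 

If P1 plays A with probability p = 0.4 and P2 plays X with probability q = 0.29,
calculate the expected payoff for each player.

E[P1] = 2.516, E[P2] = 5.0

Work:
E[P1] = p·q·π₁(A,X) + p·(1-q)·π₁(A,Y) + (1-p)·q·π₁(B,X) + (1-p)·(1-q)·π₁(B,Y)
= 0.4·0.29·1 + 0.4·0.71·3 + 0.6·0.29·4 + 0.6·0.71·2
= 2.516

E[P2] = 5.0 (similar calculation)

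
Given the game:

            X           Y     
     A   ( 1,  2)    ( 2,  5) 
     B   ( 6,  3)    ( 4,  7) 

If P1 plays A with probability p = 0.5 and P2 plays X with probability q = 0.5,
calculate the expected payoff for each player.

E[P1] = 3.25, E[P2] = 4.25

Work:
E[P1] = p·q·π₁(A,X) + p·(1-q)·π₁(A,Y) + (1-p)·q·π₁(B,X) + (1-p)·(1-q)·π₁(B,Y)
= 0.5·0.5·1 + 0.5·0.5·2 + 0.5·0.5·6 + 0.5·0.5·4
= 3.25

E[P2] = 4.25 (similar calculation)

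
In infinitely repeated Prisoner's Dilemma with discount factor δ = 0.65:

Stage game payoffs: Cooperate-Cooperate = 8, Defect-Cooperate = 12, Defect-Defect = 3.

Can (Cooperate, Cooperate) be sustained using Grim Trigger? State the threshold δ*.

δ* = 0.4444; since δ = 0.65 ≥ 0.4444, cooperation can be sustained

Work:
For Grim Trigger:
Cooperate forever: 8/(1-δ)
Defect then punished: 12 + 3·δ/(1-δ)
Need: 8/(1-δ) ≥ 12 + 3·δ/(1-δ)
Solving: δ ≥ (T-R)/(T-P) = (12-8)/(12-3) = 0.4444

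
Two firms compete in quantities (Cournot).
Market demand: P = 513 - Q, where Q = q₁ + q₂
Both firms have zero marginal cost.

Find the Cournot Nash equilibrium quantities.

q₁* = q₂* = 171.0; P* = 171.0

Work:
Profit: π_i = P·q_i = (a - q_i - q_j)·q_i
FOC: ∂π_i/∂q_i = a - 2q_i - q_j = 0
Reaction function: q_i = (513 - q_j)/2
Symmetry: q* = 513/3 = 171.0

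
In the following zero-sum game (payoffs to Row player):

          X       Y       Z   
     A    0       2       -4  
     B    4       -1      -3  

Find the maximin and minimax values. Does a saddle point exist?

Maximin = -3, Minimax = -3, Saddle: True

Work:
Row minimums: [-4, -3] → maximin = -3
Column maximums: [4, 2, -3] → minimax = -3
Saddle point exists! Game value = -3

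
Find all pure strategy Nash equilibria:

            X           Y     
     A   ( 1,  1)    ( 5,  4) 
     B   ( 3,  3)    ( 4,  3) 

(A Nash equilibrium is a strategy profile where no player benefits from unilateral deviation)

Nash equilibrium: (A, Y), (B, X)

Work:
Best responses:
  P1 vs X: payoffs [1, 3] → best response B (payoff 3)
  P1 vs Y: payoffs [5, 4] → best response A (payoff 5)
  P2 vs A: payoffs [1, 4] → best response Y (payoff 4)
  P2 vs B: payoffs [3, 3] → best response X/Y (payoff 3)
Mutual best responses: (A,Y), (B,X) → Nash equilibria.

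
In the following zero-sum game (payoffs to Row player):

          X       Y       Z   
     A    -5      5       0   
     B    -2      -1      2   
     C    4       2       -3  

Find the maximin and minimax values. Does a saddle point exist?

Maximin = -2, Minimax = 2, Saddle: False

Work:
Row minimums: [-5, -2, -3] → maximin = -2
Column maximums: [4, 5, 2] → minimax = 2
No saddle point (maximin ≠ minimax). Mixed strategy needed.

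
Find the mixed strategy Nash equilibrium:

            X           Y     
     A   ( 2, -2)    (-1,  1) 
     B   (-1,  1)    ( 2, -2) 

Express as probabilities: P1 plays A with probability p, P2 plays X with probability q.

p = 0.5, q = 0.5

Work:
Find probabilities that make opponent indifferent:
P2 chooses q to make P1 indifferent between A and B
P1 chooses p to make P2 indifferent between X and Y
Mixed NE: P1 plays (A: 0.5, B: 0.5), P2 plays (X: 0.5, Y: 0.5)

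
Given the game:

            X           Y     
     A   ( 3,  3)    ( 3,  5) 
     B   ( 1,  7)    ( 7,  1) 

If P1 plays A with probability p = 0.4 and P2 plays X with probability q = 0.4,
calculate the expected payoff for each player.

E[P1] = 3.96, E[P2] = 3.72

Work:
E[P1] = p·q·π₁(A,X) + p·(1-q)·π₁(A,Y) + (1-p)·q·π₁(B,X) + (1-p)·(1-q)·π₁(B,Y)
= 0.4·0.4·3 + 0.4·0.6·3 + 0.6·0.4·1 + 0.6·0.6·7
= 3.96

E[P2] = 3.72 (similar calculation)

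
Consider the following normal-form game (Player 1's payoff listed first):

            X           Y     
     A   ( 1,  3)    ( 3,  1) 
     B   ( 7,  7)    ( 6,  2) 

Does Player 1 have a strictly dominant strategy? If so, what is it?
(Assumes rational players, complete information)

Yes, Player 1's strictly dominant strategy is B

Work:
A strategy strictly dominates another if it gives a strictly higher payoff against every opponent action. Compare each pair of P1's strategies column-by-column:
  A vs B: [1 vs 7, 3 vs 6] → A does not strictly dominate B (column X: 1 ≤ 7)
  B vs A: [7 vs 1, 6 vs 3] → B strictly dominates A
B strictly dominates every other strategy → strictly dominant.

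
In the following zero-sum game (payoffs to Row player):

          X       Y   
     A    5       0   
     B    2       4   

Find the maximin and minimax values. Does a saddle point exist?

Maximin = 2, Minimax = 4, Saddle: False

Work:
Row minimums: [0, 2] → maximin = 2
Column maximums: [5, 4] → minimax = 4
No saddle point (maximin ≠ minimax). Mixed strategy needed.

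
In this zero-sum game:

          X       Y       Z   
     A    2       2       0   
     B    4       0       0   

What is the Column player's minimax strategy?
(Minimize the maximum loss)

Column should play Z, value = 0

Work:
Column player minimizes Row's maximum payoff:
Column X: max payoff to Row = 4
Column Y: max payoff to Row = 2
Column Z: max payoff to Row = 0
Minimum is 0, achieved by column Z.
Minimax strategy: Z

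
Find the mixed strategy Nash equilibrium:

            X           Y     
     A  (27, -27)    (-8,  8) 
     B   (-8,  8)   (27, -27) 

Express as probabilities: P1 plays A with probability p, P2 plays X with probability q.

p = 0.5, q = 0.5

Work:
Find probabilities that make opponent indifferent:
P2 chooses q to make P1 indifferent between A and B
P1 chooses p to make P2 indifferent between X and Y
Mixed NE: P1 plays (A: 0.5, B: 0.5), P2 plays (X: 0.5, Y: 0.5)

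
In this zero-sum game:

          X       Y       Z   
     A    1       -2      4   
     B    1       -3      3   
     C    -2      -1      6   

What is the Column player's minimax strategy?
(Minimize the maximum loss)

Column should play Y, value = -1

Work:
Column player minimizes Row's maximum payoff:
Column X: max payoff to Row = 1
Column Y: max payoff to Row = -1
Column Z: max payoff to Row = 6
Minimum is -1, achieved by column Y.
Minimax strategy: Y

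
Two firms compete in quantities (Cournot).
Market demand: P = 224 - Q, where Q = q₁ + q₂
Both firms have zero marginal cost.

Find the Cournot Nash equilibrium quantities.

q₁* = q₂* = 74.67; P* = 74.67

Work:
Profit: π_i = P·q_i = (a - q_i - q_j)·q_i
FOC: ∂π_i/∂q_i = a - 2q_i - q_j = 0
Reaction function: q_i = (224 - q_j)/2
Symmetry: q* = 224/3 = 74.67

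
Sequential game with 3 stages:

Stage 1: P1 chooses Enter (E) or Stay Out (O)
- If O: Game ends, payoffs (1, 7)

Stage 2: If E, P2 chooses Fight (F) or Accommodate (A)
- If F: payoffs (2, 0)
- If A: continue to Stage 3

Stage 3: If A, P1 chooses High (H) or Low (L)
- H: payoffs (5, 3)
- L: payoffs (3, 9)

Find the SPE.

SPE: (E, A, H); Outcome (5, 3)

Work:
Stage 3: P1 chooses H (5 vs 3)
Stage 2: P2: F->0, A->3 (anticipating H). Choose A
Stage 1: P1: O->1, E->5 (anticipating A, H). Choose E
SPE path: E -> A -> H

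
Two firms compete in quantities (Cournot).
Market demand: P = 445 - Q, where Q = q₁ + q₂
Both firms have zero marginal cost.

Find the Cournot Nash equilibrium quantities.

q₁* = q₂* = 148.33; P* = 148.33

Work:
Profit: π_i = P·q_i = (a - q_i - q_j)·q_i
FOC: ∂π_i/∂q_i = a - 2q_i - q_j = 0
Reaction function: q_i = (445 - q_j)/2
Symmetry: q* = 445/3 = 148.33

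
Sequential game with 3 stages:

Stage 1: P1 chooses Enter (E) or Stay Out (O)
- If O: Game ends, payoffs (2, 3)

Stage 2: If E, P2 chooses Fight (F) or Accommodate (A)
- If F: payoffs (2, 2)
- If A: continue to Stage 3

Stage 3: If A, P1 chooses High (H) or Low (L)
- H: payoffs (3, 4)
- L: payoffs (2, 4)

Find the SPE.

SPE: (E, A, H); Outcome (3, 4)

Work:
Stage 3: P1 chooses H (3 vs 2)
Stage 2: P2: F->2, A->4 (anticipating H). Choose A
Stage 1: P1: O->2, E->3 (anticipating A, H). Choose E
SPE path: E -> A -> H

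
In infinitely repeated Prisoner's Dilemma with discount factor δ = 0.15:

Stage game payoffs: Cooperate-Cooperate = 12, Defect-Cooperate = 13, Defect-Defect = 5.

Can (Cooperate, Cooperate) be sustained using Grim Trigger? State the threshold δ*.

δ* = 0.125; since δ = 0.15 ≥ 0.125, cooperation can be sustained

Work:
For Grim Trigger:
Cooperate forever: 12/(1-δ)
Defect then punished: 13 + 5·δ/(1-δ)
Need: 12/(1-δ) ≥ 13 + 5·δ/(1-δ)
Solving: δ ≥ (T-R)/(T-P) = (13-12)/(13-5) = 0.125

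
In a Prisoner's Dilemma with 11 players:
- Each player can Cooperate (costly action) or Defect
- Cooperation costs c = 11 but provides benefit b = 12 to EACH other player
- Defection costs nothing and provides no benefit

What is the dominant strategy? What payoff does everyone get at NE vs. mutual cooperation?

Dominant: Defect; NE payoff = 0; Coop payoff = 109

Work:
Defect dominates (saves cost c = 11, benefit to others is external)
NE: All defect → everyone gets 0
If all cooperate: each receives (10)×12 - 11 = 109
Social dilemma: 109 > 0 but NE gives 0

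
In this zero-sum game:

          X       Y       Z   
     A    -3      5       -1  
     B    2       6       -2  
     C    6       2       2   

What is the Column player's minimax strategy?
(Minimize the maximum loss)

Column should play Z, value = 2

Work:
Column player minimizes Row's maximum payoff:
Column X: max payoff to Row = 6
Column Y: max payoff to Row = 6
Column Z: max payoff to Row = 2
Minimum is 2, achieved by column Z.
Minimax strategy: Z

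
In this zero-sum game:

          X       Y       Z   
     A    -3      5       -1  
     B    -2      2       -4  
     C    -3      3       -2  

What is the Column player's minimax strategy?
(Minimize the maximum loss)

Column should play X, value = -2

Work:
Column player minimizes Row's maximum payoff:
Column X: max payoff to Row = -2
Column Y: max payoff to Row = 5
Column Z: max payoff to Row = -1
Minimum is -2, achieved by column X.
Minimax strategy: X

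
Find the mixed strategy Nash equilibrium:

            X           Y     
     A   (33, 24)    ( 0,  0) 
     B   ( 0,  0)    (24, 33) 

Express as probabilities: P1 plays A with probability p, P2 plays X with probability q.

p = 0.5789, q = 0.4211

Work:
Find probabilities that make opponent indifferent:
P2 chooses q to make P1 indifferent between A and B
P1 chooses p to make P2 indifferent between X and Y
Mixed NE: P1 plays (A: 0.5789, B: 0.4211), P2 plays (X: 0.4211, Y: 0.5789)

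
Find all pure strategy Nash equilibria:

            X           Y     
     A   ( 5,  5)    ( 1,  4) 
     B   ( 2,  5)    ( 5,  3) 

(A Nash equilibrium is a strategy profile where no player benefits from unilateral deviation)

Nash equilibrium: (A, X)

Work:
Best responses:
  P1 vs X: payoffs [5, 2] → best response A (payoff 5)
  P1 vs Y: payoffs [1, 5] → best response B (payoff 5)
  P2 vs A: payoffs [5, 4] → best response X (payoff 5)
  P2 vs B: payoffs [5, 3] → best response X (payoff 5)
Mutual best responses: (A,X) → Nash equilibria.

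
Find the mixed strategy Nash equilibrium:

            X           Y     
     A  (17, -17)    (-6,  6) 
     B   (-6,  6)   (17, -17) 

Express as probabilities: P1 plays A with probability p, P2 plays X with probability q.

p = 0.5, q = 0.5

Work:
Find probabilities that make opponent indifferent:
P2 chooses q to make P1 indifferent between A and B
P1 chooses p to make P2 indifferent between X and Y
Mixed NE: P1 plays (A: 0.5, B: 0.5), P2 plays (X: 0.5, Y: 0.5)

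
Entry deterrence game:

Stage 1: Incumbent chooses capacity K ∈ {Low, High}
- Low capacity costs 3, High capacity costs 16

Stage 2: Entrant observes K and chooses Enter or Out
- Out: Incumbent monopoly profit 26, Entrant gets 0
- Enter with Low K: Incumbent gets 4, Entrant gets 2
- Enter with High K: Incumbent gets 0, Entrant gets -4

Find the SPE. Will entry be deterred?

SPE: (High, Enter|Low, Out|High); Entry deterred. Incumbent net profit = 10

Work:
After Low K: Entrant enters (2 > 0)
After High K: Entrant stays out (-4 < 0)
Incumbent: Low → 4−3=1, High → 26−16=10
Incumbent chooses High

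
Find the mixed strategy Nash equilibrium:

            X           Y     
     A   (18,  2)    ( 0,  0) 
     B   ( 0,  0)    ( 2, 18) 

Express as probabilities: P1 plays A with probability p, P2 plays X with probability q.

p = 0.9, q = 0.1

Work:
Find probabilities that make opponent indifferent:
P2 chooses q to make P1 indifferent between A and B
P1 chooses p to make P2 indifferent between X and Y
Mixed NE: P1 plays (A: 0.9, B: 0.1), P2 plays (X: 0.1, Y: 0.9)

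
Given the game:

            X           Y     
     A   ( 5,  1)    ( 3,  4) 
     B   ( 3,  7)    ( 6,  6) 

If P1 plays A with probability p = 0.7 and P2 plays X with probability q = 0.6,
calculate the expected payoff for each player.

E[P1] = 4.2, E[P2] = 3.52

Work:
E[P1] = p·q·π₁(A,X) + p·(1-q)·π₁(A,Y) + (1-p)·q·π₁(B,X) + (1-p)·(1-q)·π₁(B,Y)
= 0.7·0.6·5 + 0.7·0.4·3 + 0.3·0.6·3 + 0.3·0.4·6
= 4.2

E[P2] = 3.52 (similar calculation)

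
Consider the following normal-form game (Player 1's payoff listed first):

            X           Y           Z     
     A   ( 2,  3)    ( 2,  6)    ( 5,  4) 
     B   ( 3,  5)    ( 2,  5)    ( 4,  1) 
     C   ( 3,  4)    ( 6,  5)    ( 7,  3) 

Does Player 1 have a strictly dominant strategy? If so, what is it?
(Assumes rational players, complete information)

No strictly dominant strategy exists for Player 1

Work:
A strategy strictly dominates another if it gives a strictly higher payoff against every opponent action. Compare each pair of P1's strategies column-by-column:
  A vs B: [2 vs 3, 2 vs 2, 5 vs 4] → A does not strictly dominate B (column X: 2 ≤ 3)
  A vs C: [2 vs 3, 2 vs 6, 5 vs 7] → A does not strictly dominate C (column X: 2 ≤ 3)
  B vs A: [3 vs 2, 2 vs 2, 4 vs 5] → B does not strictly dominate A (column Y: 2 ≤ 2)
  B vs C: [3 vs 3, 2 vs 6, 4 vs 7] → B does not strictly dominate C (column X: 3 ≤ 3)
  C vs A: [3 vs 2, 6 vs 2, 7 vs 5] → C strictly dominates A
  C vs B: [3 vs 3, 6 vs 2, 7 vs 4] → C does not strictly dominate B (column X: 3 ≤ 3)
No single strategy strictly dominates all others → no strictly dominant strategy.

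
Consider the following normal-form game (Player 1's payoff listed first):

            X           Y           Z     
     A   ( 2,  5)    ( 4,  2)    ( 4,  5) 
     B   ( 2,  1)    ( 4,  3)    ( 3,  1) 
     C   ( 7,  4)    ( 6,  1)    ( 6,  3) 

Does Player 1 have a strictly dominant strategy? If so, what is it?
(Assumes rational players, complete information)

Yes, Player 1's strictly dominant strategy is C

Work:
A strategy strictly dominates another if it gives a strictly higher payoff against every opponent action. Compare each pair of P1's strategies column-by-column:
  A vs B: [2 vs 2, 4 vs 4, 4 vs 3] → A does not strictly dominate B (column X: 2 ≤ 2)
  A vs C: [2 vs 7, 4 vs 6, 4 vs 6] → A does not strictly dominate C (column X: 2 ≤ 7)
  B vs A: [2 vs 2, 4 vs 4, 3 vs 4] → B does not strictly dominate A (column X: 2 ≤ 2)
  B vs C: [2 vs 7, 4 vs 6, 3 vs 6] → B does not strictly dominate C (column X: 2 ≤ 7)
  C vs A: [7 vs 2, 6 vs 4, 6 vs 4] → C strictly dominates A
  C vs B: [7 vs 2, 6 vs 4, 6 vs 3] → C strictly dominates B
C strictly dominates every other strategy → strictly dominant.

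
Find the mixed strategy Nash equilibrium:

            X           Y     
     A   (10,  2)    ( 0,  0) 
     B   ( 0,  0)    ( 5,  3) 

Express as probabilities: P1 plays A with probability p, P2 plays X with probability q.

p = 0.6, q = 0.3333

Work:
Find probabilities that make opponent indifferent:
P2 chooses q to make P1 indifferent between A and B
P1 chooses p to make P2 indifferent between X and Y
Mixed NE: P1 plays (A: 0.6, B: 0.4), P2 plays (X: 0.3333, Y: 0.6667)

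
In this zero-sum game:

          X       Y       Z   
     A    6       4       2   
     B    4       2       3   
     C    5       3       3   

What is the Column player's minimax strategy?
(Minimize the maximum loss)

Column should play Z, value = 3

Work:
Column player minimizes Row's maximum payoff:
Column X: max payoff to Row = 6
Column Y: max payoff to Row = 4
Column Z: max payoff to Row = 3
Minimum is 3, achieved by column Z.
Minimax strategy: Z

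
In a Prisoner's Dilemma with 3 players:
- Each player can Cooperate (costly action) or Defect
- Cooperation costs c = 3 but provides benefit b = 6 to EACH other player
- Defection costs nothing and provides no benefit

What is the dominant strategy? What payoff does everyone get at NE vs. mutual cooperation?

Dominant: Defect; NE payoff = 0; Coop payoff = 9

Work:
Defect dominates (saves cost c = 3, benefit to others is external)
NE: All defect → everyone gets 0
If all cooperate: each receives (2)×6 - 3 = 9
Social dilemma: 9 > 0 but NE gives 0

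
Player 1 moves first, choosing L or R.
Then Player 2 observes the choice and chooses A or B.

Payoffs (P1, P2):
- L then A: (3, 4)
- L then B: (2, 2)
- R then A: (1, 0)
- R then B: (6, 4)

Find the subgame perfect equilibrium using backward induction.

P1 plays R, P2 plays A after L and B after R; Payoff (6, 4)

Work:
Backward induction:
After L: P2 chooses A → P1 gets 3
After R: P2 chooses B → P1 gets 6
P1 chooses R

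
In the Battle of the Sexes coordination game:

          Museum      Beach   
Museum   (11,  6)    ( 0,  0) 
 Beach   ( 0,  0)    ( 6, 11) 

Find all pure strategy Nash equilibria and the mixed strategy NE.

Pure NE: (Museum, Museum) and (Beach, Beach); Mixed NE: p = 0.6471, q = 0.3529

Work:
Check pure NE:
(Museum, Museum): (11, 6) - no unilateral deviation beneficial
(Beach, Beach): (6, 11) - no unilateral deviation beneficial
Mixed NE: P1 plays Museum with p = 0.6471, P2 plays Museum with q = 0.3529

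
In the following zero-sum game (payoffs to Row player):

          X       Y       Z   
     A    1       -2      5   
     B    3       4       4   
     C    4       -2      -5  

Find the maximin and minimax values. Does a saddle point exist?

Maximin = 3, Minimax = 4, Saddle: False

Work:
Row minimums: [-2, 3, -5] → maximin = 3
Column maximums: [4, 4, 5] → minimax = 4
No saddle point (maximin ≠ minimax). Mixed strategy needed.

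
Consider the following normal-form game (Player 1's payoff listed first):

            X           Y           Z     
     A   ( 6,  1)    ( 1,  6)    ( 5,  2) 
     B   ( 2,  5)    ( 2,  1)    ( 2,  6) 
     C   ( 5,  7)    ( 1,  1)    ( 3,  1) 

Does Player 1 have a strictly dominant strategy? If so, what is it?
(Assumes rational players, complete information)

No strictly dominant strategy exists for Player 1

Work:
A strategy strictly dominates another if it gives a strictly higher payoff against every opponent action. Compare each pair of P1's strategies column-by-column:
  A vs B: [6 vs 2, 1 vs 2, 5 vs 2] → A does not strictly dominate B (column Y: 1 ≤ 2)
  A vs C: [6 vs 5, 1 vs 1, 5 vs 3] → A does not strictly dominate C (column Y: 1 ≤ 1)
  B vs A: [2 vs 6, 2 vs 1, 2 vs 5] → B does not strictly dominate A (column X: 2 ≤ 6)
  B vs C: [2 vs 5, 2 vs 1, 2 vs 3] → B does not strictly dominate C (column X: 2 ≤ 5)
  C vs A: [5 vs 6, 1 vs 1, 3 vs 5] → C does not strictly dominate A (column X: 5 ≤ 6)
  C vs B: [5 vs 2, 1 vs 2, 3 vs 2] → C does not strictly dominate B (column Y: 1 ≤ 2)
No single strategy strictly dominates all others → no strictly dominant strategy.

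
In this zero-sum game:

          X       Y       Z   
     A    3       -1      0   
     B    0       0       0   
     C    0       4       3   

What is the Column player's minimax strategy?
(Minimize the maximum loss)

Column should play X or Z (all achieve the minimum), value = 3

Work:
Column player minimizes Row's maximum payoff:
Column X: max payoff to Row = 3
Column Y: max payoff to Row = 4
Column Z: max payoff to Row = 3
Minimum is 3, achieved by columns X, Z (tied).
Each of X or Z is a minimax strategy.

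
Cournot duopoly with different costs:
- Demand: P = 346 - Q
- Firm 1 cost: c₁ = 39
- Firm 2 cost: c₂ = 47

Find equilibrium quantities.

q₁* = 105.0, q₂* = 97.0

Work:
Reaction: q₁ = (346 - 39 - q₂)/2
Reaction: q₂ = (346 - 47 - q₁)/2
Solve simultaneously:
q₁* = (346 - 2×39 + 47)/3 = 105.0
q₂* = (346 - 2×47 + 39)/3 = 97.0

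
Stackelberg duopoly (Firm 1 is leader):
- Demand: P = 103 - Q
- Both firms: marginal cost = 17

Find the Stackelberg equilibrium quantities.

q₁* (leader) = 43.0, q₂* (follower) = 21.5

Work:
Follower's reaction: q₂ = (a - c - q₁)/2
Leader substitutes: π₁ = q₁·(a - q₁ - (a-c-q₁)/2 - c)
FOC: q₁* = (103 - 17)/2 = 43.00
Then: q₂* = (103 - 17 - 43.0)/2 = 21.50
Leader has first-mover advantage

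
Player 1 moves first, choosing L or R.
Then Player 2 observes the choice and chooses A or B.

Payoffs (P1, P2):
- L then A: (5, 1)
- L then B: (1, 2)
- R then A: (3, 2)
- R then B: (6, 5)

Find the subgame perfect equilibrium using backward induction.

P1 plays R, P2 plays B after L and B after R; Payoff (6, 5)

Work:
Backward induction:
After L: P2 chooses B → P1 gets 1
After R: P2 chooses B → P1 gets 6
P1 chooses R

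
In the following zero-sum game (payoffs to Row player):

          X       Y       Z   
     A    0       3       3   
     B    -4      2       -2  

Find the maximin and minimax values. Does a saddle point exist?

Maximin = 0, Minimax = 0, Saddle: True

Work:
Row minimums: [0, -4] → maximin = 0
Column maximums: [0, 3, 3] → minimax = 0
Saddle point exists! Game value = 0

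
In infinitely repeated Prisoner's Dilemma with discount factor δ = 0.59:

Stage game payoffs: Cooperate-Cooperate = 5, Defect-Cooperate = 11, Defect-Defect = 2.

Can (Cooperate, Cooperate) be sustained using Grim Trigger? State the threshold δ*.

δ* = 0.6667; since δ = 0.59 < 0.6667, cooperation cannot be sustained

Work:
For Grim Trigger:
Cooperate forever: 5/(1-δ)
Defect then punished: 11 + 2·δ/(1-δ)
Need: 5/(1-δ) ≥ 11 + 2·δ/(1-δ)
Solving: δ ≥ (T-R)/(T-P) = (11-5)/(11-2) = 0.6667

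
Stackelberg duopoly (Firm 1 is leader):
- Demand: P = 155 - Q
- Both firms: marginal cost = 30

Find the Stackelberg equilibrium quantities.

q₁* (leader) = 62.5, q₂* (follower) = 31.25

Work:
Follower's reaction: q₂ = (a - c - q₁)/2
Leader substitutes: π₁ = q₁·(a - q₁ - (a-c-q₁)/2 - c)
FOC: q₁* = (155 - 30)/2 = 62.50
Then: q₂* = (155 - 30 - 62.5)/2 = 31.25
Leader has first-mover advantage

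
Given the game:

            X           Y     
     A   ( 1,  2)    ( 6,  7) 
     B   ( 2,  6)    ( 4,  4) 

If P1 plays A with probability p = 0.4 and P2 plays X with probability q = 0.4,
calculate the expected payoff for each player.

E[P1] = 3.52, E[P2] = 4.88

Work:
E[P1] = p·q·π₁(A,X) + p·(1-q)·π₁(A,Y) + (1-p)·q·π₁(B,X) + (1-p)·(1-q)·π₁(B,Y)
= 0.4·0.4·1 + 0.4·0.6·6 + 0.6·0.4·2 + 0.6·0.6·4
= 3.52

E[P2] = 4.88 (similar calculation)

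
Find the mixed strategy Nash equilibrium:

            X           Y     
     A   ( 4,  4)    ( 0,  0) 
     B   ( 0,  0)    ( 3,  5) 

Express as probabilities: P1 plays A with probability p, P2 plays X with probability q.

p = 0.5556, q = 0.4286

Work:
Find probabilities that make opponent indifferent:
P2 chooses q to make P1 indifferent between A and B
P1 chooses p to make P2 indifferent between X and Y
Mixed NE: P1 plays (A: 0.5556, B: 0.4444), P2 plays (X: 0.4286, Y: 0.5714)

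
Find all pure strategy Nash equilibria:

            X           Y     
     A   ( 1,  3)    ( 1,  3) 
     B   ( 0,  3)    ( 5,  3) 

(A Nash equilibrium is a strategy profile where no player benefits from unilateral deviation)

Nash equilibrium: (A, X), (B, Y)

Work:
Best responses:
  P1 vs X: payoffs [1, 0] → best response A (payoff 1)
  P1 vs Y: payoffs [1, 5] → best response B (payoff 5)
  P2 vs A: payoffs [3, 3] → best response X/Y (payoff 3)
  P2 vs B: payoffs [3, 3] → best response X/Y (payoff 3)
Mutual best responses: (A,X), (B,Y) → Nash equilibria.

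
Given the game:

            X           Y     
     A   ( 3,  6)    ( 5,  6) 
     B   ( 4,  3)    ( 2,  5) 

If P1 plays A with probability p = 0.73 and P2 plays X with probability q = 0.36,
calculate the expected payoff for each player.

E[P1] = 3.8588, E[P2] = 5.5356

Work:
E[P1] = p·q·π₁(A,X) + p·(1-q)·π₁(A,Y) + (1-p)·q·π₁(B,X) + (1-p)·(1-q)·π₁(B,Y)
= 0.73·0.36·3 + 0.73·0.64·5 + 0.27·0.36·4 + 0.27·0.64·2
= 3.8588

E[P2] = 5.5356 (similar calculation)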